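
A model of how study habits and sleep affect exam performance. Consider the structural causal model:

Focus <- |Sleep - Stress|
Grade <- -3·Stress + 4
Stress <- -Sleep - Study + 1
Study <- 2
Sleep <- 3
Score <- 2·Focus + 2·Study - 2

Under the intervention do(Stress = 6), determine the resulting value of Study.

2

Under do(Stress=6), the mechanism Stress <- -Sleep - Study + 1 is discarded; Stress is fixed at 6.
Study is not downstream of the intervention, so its value is determined by the original equations.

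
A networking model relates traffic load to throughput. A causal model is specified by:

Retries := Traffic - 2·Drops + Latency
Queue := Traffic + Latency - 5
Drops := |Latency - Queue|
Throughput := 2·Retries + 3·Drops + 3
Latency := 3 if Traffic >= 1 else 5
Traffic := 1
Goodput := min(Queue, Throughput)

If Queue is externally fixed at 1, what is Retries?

do(Queue=1) replaces the equation Queue := Traffic + Latency - 5 with the constant Queue = 1.
Latency = 3 if Traffic >= 1 else 5  [with Traffic=1]  = 3
Drops = |Latency - Queue|  [with Latency=3, Queue=1]  = 2
Retries = Traffic - 2·Drops + Latency  [with Traffic=1, Drops=2, Latency=3]  = 0

0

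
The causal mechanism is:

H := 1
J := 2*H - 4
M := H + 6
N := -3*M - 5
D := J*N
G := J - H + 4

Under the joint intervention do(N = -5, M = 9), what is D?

10

The joint intervention fixes N = -5, M = 9, removing each variable's own equation.
J = 2*H - 4  [with H=1]  = -2
D = J*N  [with J=-2, N=-5]  = 10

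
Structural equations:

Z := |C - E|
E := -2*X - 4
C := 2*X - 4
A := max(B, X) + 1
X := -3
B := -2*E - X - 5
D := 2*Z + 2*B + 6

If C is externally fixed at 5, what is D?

The intervention breaks the incoming arrows to C: C := 2*X - 4 no longer applies, and C = 5.
E = -2*X - 4  [with X=-3]  = 2
Z = |C - E|  [with C=5, E=2]  = 3
B = -2*E - X - 5  [with E=2, X=-3]  = -6
D = 2*Z + 2*B + 6  [with Z=3, B=-6]  = 0

0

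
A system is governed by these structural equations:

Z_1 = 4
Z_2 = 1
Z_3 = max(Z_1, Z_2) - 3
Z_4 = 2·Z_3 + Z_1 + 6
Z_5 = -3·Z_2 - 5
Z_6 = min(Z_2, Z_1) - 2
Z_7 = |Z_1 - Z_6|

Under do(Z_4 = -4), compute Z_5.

-8

Intervening sets Z_4 = -4 and removes its equation (Z_4 = 2·Z_3 + Z_1 + 6).
No directed path runs from Z_4 to Z_5, so Z_5 keeps its natural value.
Z_5 = -3·Z_2 - 5  [with Z_2=1]  = -8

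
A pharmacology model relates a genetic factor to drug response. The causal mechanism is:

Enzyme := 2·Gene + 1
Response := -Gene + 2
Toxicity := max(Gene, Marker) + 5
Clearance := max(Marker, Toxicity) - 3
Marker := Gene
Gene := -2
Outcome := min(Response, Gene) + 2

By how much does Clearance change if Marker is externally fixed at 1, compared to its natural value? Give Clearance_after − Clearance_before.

3

The intervention breaks the incoming arrows to Marker: Marker := Gene no longer applies, and Marker = 1.
Toxicity = max(Gene, Marker) + 5  [with Gene=-2, Marker=1]  = 6
Clearance = max(Marker, Toxicity) - 3  [with Marker=1, Toxicity=6]  = 3
Without intervention: Marker = Gene  [with Gene=-2]  = -2; Toxicity = max(Gene, Marker) + 5  [with Gene=-2, Marker=-2]  = 3; Clearance = max(Marker, Toxicity) - 3  [with Marker=-2, Toxicity=3]  = 0.
Change = 3 − 0 = 3.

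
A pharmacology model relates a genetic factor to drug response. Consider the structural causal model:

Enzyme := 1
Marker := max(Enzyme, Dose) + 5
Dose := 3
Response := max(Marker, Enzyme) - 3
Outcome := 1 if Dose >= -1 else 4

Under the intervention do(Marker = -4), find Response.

-2

The intervention breaks the incoming arrows to Marker: Marker := max(Enzyme, Dose) + 5 no longer applies, and Marker = -4.
Response = max(Marker, Enzyme) - 3  [with Marker=-4, Enzyme=1]  = -2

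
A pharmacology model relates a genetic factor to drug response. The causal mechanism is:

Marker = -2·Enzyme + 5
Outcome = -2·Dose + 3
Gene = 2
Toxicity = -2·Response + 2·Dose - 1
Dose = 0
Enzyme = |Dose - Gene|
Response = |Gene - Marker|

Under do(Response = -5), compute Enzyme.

2

do(Response=-5) replaces the equation Response = |Gene - Marker| with the constant Response = -5.
Enzyme is not downstream of the intervention, so its value is determined by the original equations.
Enzyme = |Dose - Gene|  [with Dose=0, Gene=2]  = 2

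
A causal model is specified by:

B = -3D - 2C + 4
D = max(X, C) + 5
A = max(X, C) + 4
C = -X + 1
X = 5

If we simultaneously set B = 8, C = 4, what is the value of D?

10

Setting B = 8, C = 4 by intervention discards those variables' equations.
D = max(X, C) + 5  [with X=5, C=4]  = 10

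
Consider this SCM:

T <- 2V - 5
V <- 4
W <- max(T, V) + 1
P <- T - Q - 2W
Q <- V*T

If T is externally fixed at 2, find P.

-16

do(T=2) replaces the equation T <- 2V - 5 with the constant T = 2.
W = max(T, V) + 1  [with T=2, V=4]  = 5
Q = V*T  [with V=4, T=2]  = 8
P = T - Q - 2W  [with T=2, Q=8, W=5]  = -16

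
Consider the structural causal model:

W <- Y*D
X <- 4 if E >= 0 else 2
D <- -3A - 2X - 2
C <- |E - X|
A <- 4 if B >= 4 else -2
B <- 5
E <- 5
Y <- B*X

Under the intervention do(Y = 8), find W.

-176

Intervening sets Y = 8 and removes its equation (Y <- B*X).
A = 4 if B >= 4 else -2  [with B=5]  = 4
X = 4 if E >= 0 else 2  [with E=5]  = 4
D = -3A - 2X - 2  [with A=4, X=4]  = -22
W = Y*D  [with Y=8, D=-22]  = -176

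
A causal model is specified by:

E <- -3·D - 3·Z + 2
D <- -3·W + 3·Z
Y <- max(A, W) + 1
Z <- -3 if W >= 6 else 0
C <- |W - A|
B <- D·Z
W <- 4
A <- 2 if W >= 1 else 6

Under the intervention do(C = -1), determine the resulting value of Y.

5

Under do(C=-1), the mechanism C <- |W - A| is discarded; C is fixed at -1.
Since Y is not a descendant of the intervened variable, it is unaffected.
A = 2 if W >= 1 else 6  [with W=4]  = 2
Y = max(A, W) + 1  [with A=2, W=4]  = 5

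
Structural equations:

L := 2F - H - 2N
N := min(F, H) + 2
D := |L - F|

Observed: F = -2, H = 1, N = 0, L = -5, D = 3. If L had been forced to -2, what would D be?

Intervening sets L = -2 and removes its equation (L := 2F - H - 2N).
D = |L - F|  [with L=-2, F=-2]  = 0

0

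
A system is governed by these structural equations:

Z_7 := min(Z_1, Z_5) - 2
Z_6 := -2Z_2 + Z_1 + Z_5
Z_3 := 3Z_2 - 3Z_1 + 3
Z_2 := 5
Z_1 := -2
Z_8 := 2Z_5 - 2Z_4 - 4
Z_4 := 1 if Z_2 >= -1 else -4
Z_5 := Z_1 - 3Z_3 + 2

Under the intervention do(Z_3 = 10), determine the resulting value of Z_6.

-42

The intervention breaks the incoming arrows to Z_3: Z_3 := 3Z_2 - 3Z_1 + 3 no longer applies, and Z_3 = 10.
Z_5 = Z_1 - 3Z_3 + 2  [with Z_1=-2, Z_3=10]  = -30
Z_6 = -2Z_2 + Z_1 + Z_5  [with Z_2=5, Z_1=-2, Z_5=-30]  = -42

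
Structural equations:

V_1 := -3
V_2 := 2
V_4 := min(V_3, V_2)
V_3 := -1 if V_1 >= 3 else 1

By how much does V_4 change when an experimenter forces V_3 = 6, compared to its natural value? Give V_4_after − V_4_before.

1

The intervention breaks the incoming arrows to V_3: V_3 := -1 if V_1 >= 3 else 1 no longer applies, and V_3 = 6.
V_4 = min(V_3, V_2)  [with V_3=6, V_2=2]  = 2
Without intervention: V_3 = -1 if V_1 >= 3 else 1  [with V_1=-3]  = 1; V_4 = min(V_3, V_2)  [with V_3=1, V_2=2]  = 1.
Change = 2 − 1 = 1.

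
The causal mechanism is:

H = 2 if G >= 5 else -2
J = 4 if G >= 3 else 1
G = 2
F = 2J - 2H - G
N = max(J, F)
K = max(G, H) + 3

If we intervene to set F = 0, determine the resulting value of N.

1

Intervening sets F = 0 and removes its equation (F = 2J - 2H - G).
J = 4 if G >= 3 else 1  [with G=2]  = 1
N = max(J, F)  [with J=1, F=0]  = 1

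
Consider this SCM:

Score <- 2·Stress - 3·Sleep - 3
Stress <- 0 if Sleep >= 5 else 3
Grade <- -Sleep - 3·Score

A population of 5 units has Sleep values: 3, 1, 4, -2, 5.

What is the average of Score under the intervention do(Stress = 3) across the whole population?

do(Stress=3) breaks Stress's dependence on Sleep. With Stress=3 fixed, Score across the units is -6, 0, -9, 9, -12, mean -3.6.

-3.6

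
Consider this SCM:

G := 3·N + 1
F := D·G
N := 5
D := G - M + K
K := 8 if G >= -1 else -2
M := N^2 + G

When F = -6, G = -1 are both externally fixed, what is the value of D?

The joint intervention fixes F = -6, G = -1, removing each variable's own equation.
M = N^2 + G  [with N=5, G=-1]  = 24
K = 8 if G >= -1 else -2  [with G=-1]  = 8
D = G - M + K  [with G=-1, M=24, K=8]  = -17

-17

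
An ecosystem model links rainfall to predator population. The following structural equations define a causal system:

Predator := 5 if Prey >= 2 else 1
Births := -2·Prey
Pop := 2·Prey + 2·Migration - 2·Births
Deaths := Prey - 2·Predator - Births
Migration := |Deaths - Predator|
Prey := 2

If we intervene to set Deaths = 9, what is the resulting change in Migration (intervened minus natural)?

-5

Intervening sets Deaths = 9 and removes its equation (Deaths := Prey - 2·Predator - Births).
Predator = 5 if Prey >= 2 else 1  [with Prey=2]  = 5
Migration = |Deaths - Predator|  [with Deaths=9, Predator=5]  = 4
Without intervention: Predator = 5 if Prey >= 2 else 1  [with Prey=2]  = 5; Births = -2·Prey  [with Prey=2]  = -4; Deaths = Prey - 2·Predator - Births  [with Prey=2, Predator=5, Births=-4]  = -4; Migration = |Deaths - Predator|  [with Deaths=-4, Predator=5]  = 9.
Change = 4 − 9 = -5.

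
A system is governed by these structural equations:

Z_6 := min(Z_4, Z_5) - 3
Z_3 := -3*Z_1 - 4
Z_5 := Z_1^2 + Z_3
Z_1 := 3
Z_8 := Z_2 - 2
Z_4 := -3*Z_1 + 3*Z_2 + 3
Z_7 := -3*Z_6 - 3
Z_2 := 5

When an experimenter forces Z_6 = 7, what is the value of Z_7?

-24

Intervening sets Z_6 = 7 and removes its equation (Z_6 := min(Z_4, Z_5) - 3).
Z_7 = -3*Z_6 - 3  [with Z_6=7]  = -24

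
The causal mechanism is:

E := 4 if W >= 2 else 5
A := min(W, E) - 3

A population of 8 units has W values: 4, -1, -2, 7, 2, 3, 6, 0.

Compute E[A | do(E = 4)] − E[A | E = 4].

Under do(E=4), E's equation is replaced by E=4 for every unit. Per-unit A: 1, -4, -5, 1, -1, 0, 1, -3. Mean = -1.25.
E[A|E=4] averages over only the 5 units with E=4 (W = 4, 7, 2, 3, 6): A = 1, 1, -1, 0, 1, mean 0.4.
Difference = -1.25 − 0.4 = -1.65.

-1.65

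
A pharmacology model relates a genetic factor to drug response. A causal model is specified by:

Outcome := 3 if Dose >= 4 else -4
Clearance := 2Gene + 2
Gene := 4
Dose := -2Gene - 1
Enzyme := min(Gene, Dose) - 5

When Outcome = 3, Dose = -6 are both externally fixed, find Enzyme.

-11

Setting Outcome = 3, Dose = -6 by intervention discards those variables' equations.
Enzyme = min(Gene, Dose) - 5  [with Gene=4, Dose=-6]  = -11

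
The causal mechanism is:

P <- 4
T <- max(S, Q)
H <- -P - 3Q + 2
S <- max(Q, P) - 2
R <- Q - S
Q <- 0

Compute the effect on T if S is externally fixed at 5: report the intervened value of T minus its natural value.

3

Intervening sets S = 5 and removes its equation (S <- max(Q, P) - 2).
T = max(S, Q)  [with S=5, Q=0]  = 5
Without intervention: S = max(Q, P) - 2  [with Q=0, P=4]  = 2; T = max(S, Q)  [with S=2, Q=0]  = 2.
Change = 5 − 2 = 3.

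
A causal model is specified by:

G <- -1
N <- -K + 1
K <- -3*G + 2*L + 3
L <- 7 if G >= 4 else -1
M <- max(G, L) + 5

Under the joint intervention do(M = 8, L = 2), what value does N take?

-9

Setting M = 8, L = 2 by intervention discards those variables' equations.
K = -3*G + 2*L + 3  [with G=-1, L=2]  = 10
N = -K + 1  [with K=10]  = -9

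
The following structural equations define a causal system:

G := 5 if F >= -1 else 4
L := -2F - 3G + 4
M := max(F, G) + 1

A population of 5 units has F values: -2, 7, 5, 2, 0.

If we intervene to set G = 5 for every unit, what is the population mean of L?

-15.8

Every unit gets G=5 under the intervention. L values become -7, -25, -21, -15, -11; E[L|do(G=5)] = -15.8.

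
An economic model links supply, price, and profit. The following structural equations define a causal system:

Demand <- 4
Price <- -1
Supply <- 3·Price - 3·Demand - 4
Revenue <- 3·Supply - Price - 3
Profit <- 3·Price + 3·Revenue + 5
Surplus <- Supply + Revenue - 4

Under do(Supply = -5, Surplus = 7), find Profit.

-49

The joint intervention fixes Supply = -5, Surplus = 7, removing each variable's own equation.
Revenue = 3·Supply - Price - 3  [with Supply=-5, Price=-1]  = -17
Profit = 3·Price + 3·Revenue + 5  [with Price=-1, Revenue=-17]  = -49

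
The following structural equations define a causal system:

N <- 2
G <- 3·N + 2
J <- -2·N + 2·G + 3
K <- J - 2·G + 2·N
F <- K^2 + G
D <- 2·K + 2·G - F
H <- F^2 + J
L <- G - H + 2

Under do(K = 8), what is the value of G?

The intervention breaks the incoming arrows to K: K <- J - 2·G + 2·N no longer applies, and K = 8.
Since G is not a descendant of the intervened variable, it is unaffected.
G = 3·N + 2  [with N=2]  = 8

8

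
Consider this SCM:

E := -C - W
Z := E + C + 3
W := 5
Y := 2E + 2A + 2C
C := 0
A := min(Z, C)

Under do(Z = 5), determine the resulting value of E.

Under do(Z=5), the mechanism Z := E + C + 3 is discarded; Z is fixed at 5.
Since E is not a descendant of the intervened variable, it is unaffected.
E = -C - W  [with C=0, W=5]  = -5

-5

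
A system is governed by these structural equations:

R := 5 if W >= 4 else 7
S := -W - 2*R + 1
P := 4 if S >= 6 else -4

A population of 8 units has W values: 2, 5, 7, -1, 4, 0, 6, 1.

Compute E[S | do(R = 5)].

do(R=5) breaks R's dependence on W. With R=5 fixed, S across the units is -11, -14, -16, -8, -13, -9, -15, -10, mean -12.

-12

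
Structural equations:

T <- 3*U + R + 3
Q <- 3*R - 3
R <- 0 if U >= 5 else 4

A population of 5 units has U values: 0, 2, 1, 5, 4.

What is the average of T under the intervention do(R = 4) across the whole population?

14.2

do(R=4) breaks R's dependence on U. With R=4 fixed, T across the units is 7, 13, 10, 22, 19, mean 14.2.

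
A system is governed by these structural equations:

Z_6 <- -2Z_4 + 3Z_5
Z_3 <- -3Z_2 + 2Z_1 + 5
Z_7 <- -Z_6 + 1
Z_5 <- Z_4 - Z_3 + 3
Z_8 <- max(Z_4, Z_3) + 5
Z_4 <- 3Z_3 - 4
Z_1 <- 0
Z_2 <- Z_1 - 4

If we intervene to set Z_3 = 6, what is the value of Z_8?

The intervention breaks the incoming arrows to Z_3: Z_3 <- -3Z_2 + 2Z_1 + 5 no longer applies, and Z_3 = 6.
Z_4 = 3Z_3 - 4  [with Z_3=6]  = 14
Z_8 = max(Z_4, Z_3) + 5  [with Z_4=14, Z_3=6]  = 19

19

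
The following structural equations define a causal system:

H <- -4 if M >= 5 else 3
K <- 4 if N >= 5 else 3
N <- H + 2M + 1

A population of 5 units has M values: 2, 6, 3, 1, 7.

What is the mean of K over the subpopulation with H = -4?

E[K|H=-4] averages over only the 2 units with H=-4 (M = 6, 7): K = 4, 4, mean 4.

4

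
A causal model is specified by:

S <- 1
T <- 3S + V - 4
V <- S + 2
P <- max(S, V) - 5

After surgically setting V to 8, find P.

3

Under do(V=8), the mechanism V <- S + 2 is discarded; V is fixed at 8.
P = max(S, V) - 5  [with S=1, V=8]  = 3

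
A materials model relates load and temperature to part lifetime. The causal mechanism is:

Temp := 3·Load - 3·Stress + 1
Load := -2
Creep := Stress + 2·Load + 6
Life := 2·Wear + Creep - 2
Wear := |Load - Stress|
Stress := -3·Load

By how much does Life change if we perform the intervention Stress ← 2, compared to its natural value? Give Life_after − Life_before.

Under do(Stress=2), the mechanism Stress := -3·Load is discarded; Stress is fixed at 2.
Creep = Stress + 2·Load + 6  [with Stress=2, Load=-2]  = 4
Wear = |Load - Stress|  [with Load=-2, Stress=2]  = 4
Life = 2·Wear + Creep - 2  [with Wear=4, Creep=4]  = 10
Without intervention: Stress = -3·Load  [with Load=-2]  = 6; Creep = Stress + 2·Load + 6  [with Stress=6, Load=-2]  = 8; Wear = |Load - Stress|  [with Load=-2, Stress=6]  = 8; Life = 2·Wear + Creep - 2  [with Wear=8, Creep=8]  = 22.
Change = 10 − 22 = -12.

-12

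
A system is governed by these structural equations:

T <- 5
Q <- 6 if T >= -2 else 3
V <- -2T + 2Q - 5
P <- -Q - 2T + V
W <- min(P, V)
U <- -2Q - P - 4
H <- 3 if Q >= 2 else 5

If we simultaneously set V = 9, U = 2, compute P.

-7

Setting V = 9, U = 2 by intervention discards those variables' equations.
Q = 6 if T >= -2 else 3  [with T=5]  = 6
P = -Q - 2T + V  [with Q=6, T=5, V=9]  = -7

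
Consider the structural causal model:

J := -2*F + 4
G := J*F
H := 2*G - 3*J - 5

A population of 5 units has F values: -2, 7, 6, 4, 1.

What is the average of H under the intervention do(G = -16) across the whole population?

The intervention sets G=-16 in all 5 units regardless of F. Recomputing H per unit gives -61, -7, -13, -25, -43; average -29.8.

-29.8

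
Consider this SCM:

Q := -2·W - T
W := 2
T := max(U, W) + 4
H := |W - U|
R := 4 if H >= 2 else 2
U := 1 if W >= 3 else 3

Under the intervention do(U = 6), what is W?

2

Under do(U=6), the mechanism U := 1 if W >= 3 else 3 is discarded; U is fixed at 6.
W is not downstream of the intervention, so its value is determined by the original equations.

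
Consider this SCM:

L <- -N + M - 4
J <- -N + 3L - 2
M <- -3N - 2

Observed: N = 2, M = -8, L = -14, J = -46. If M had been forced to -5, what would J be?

-37

Under do(M=-5), the mechanism M <- -3N - 2 is discarded; M is fixed at -5.
L = -N + M - 4  [with N=2, M=-5]  = -11
J = -N + 3L - 2  [with N=2, L=-11]  = -37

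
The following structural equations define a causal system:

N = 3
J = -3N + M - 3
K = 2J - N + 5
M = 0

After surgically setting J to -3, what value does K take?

The intervention breaks the incoming arrows to J: J = -3N + M - 3 no longer applies, and J = -3.
K = 2J - N + 5  [with J=-3, N=3]  = -4

-4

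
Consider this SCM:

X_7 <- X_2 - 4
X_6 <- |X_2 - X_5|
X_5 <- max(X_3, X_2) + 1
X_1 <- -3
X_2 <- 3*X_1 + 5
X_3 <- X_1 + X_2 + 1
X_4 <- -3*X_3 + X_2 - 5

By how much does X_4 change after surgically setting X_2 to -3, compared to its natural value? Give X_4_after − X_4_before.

-2

Under do(X_2=-3), the mechanism X_2 <- 3*X_1 + 5 is discarded; X_2 is fixed at -3.
X_3 = X_1 + X_2 + 1  [with X_1=-3, X_2=-3]  = -5
X_4 = -3*X_3 + X_2 - 5  [with X_3=-5, X_2=-3]  = 7
Without intervention: X_2 = 3*X_1 + 5  [with X_1=-3]  = -4; X_3 = X_1 + X_2 + 1  [with X_1=-3, X_2=-4]  = -6; X_4 = -3*X_3 + X_2 - 5  [with X_3=-6, X_2=-4]  = 9.
Change = 7 − 9 = -2.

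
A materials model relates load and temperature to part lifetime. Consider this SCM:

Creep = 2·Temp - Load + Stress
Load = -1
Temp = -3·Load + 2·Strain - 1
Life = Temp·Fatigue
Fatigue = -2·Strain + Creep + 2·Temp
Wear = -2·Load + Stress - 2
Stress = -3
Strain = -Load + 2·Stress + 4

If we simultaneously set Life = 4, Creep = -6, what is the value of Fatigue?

-4

Under do(Life = 4, Creep = -6), each intervened variable's structural equation is replaced by its fixed value.
Strain = -Load + 2·Stress + 4  [with Load=-1, Stress=-3]  = -1
Temp = -3·Load + 2·Strain - 1  [with Load=-1, Strain=-1]  = 0
Fatigue = -2·Strain + Creep + 2·Temp  [with Strain=-1, Creep=-6, Temp=0]  = -4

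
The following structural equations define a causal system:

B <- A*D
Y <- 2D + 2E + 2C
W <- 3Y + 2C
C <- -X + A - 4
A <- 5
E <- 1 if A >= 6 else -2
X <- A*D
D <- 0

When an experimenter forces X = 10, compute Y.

Under do(X=10), the mechanism X <- A*D is discarded; X is fixed at 10.
E = 1 if A >= 6 else -2  [with A=5]  = -2
C = -X + A - 4  [with X=10, A=5]  = -9
Y = 2D + 2E + 2C  [with D=0, E=-2, C=-9]  = -22

-22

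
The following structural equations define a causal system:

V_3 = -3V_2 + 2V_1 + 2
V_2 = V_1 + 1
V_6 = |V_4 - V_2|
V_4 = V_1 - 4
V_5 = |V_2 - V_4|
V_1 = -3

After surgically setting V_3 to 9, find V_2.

Under do(V_3=9), the mechanism V_3 = -3V_2 + 2V_1 + 2 is discarded; V_3 is fixed at 9.
Since V_2 is not a descendant of the intervened variable, it is unaffected.
V_2 = V_1 + 1  [with V_1=-3]  = -2

-2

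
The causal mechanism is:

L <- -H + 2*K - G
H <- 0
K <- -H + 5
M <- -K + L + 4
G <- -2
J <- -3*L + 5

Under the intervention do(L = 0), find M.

Under do(L=0), the mechanism L <- -H + 2*K - G is discarded; L is fixed at 0.
K = -H + 5  [with H=0]  = 5
M = -K + L + 4  [with K=5, L=0]  = -1

-1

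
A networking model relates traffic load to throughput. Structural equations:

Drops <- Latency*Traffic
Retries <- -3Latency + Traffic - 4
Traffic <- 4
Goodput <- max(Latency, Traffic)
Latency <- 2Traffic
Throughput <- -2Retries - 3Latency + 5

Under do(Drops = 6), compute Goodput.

8

The intervention breaks the incoming arrows to Drops: Drops <- Latency*Traffic no longer applies, and Drops = 6.
No directed path runs from Drops to Goodput, so Goodput keeps its natural value.
Latency = 2Traffic  [with Traffic=4]  = 8
Goodput = max(Latency, Traffic)  [with Latency=8, Traffic=4]  = 8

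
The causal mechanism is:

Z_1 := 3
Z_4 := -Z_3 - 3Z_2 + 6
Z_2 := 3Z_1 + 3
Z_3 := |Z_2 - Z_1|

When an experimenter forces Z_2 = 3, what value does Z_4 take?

-3

Under do(Z_2=3), the mechanism Z_2 := 3Z_1 + 3 is discarded; Z_2 is fixed at 3.
Z_3 = |Z_2 - Z_1|  [with Z_2=3, Z_1=3]  = 0
Z_4 = -Z_3 - 3Z_2 + 6  [with Z_3=0, Z_2=3]  = -3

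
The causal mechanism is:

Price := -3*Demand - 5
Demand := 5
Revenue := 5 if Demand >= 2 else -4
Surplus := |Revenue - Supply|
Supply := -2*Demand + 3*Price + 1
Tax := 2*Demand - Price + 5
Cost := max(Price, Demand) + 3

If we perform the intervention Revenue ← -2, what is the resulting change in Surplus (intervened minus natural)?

-7

Under do(Revenue=-2), the mechanism Revenue := 5 if Demand >= 2 else -4 is discarded; Revenue is fixed at -2.
Price = -3*Demand - 5  [with Demand=5]  = -20
Supply = -2*Demand + 3*Price + 1  [with Demand=5, Price=-20]  = -69
Surplus = |Revenue - Supply|  [with Revenue=-2, Supply=-69]  = 67
Without intervention: Price = -3*Demand - 5  [with Demand=5]  = -20; Supply = -2*Demand + 3*Price + 1  [with Demand=5, Price=-20]  = -69; Revenue = 5 if Demand >= 2 else -4  [with Demand=5]  = 5; Surplus = |Revenue - Supply|  [with Revenue=5, Supply=-69]  = 74.
Change = 67 − 74 = -7.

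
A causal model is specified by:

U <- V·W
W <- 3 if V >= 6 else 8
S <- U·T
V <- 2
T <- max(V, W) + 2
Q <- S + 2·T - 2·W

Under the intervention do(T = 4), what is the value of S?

Intervening sets T = 4 and removes its equation (T <- max(V, W) + 2).
W = 3 if V >= 6 else 8  [with V=2]  = 8
U = V·W  [with V=2, W=8]  = 16
S = U·T  [with U=16, T=4]  = 64

64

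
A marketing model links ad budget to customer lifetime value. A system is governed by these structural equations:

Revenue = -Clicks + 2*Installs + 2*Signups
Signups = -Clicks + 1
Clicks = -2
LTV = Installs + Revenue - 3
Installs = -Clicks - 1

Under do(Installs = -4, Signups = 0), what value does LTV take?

Under do(Installs = -4, Signups = 0), each intervened variable's structural equation is replaced by its fixed value.
Revenue = -Clicks + 2*Installs + 2*Signups  [with Clicks=-2, Installs=-4, Signups=0]  = -6
LTV = Installs + Revenue - 3  [with Installs=-4, Revenue=-6]  = -13

-13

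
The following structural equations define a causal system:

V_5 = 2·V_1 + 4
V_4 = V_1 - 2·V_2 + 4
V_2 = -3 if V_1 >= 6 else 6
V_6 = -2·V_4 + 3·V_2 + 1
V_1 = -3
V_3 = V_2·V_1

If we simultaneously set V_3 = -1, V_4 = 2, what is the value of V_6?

Setting V_3 = -1, V_4 = 2 by intervention discards those variables' equations.
V_2 = -3 if V_1 >= 6 else 6  [with V_1=-3]  = 6
V_6 = -2·V_4 + 3·V_2 + 1  [with V_4=2, V_2=6]  = 15

15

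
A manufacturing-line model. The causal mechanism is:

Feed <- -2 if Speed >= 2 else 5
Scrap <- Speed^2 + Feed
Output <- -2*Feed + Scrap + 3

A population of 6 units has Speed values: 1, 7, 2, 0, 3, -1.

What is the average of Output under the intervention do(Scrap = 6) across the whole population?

6

The intervention sets Scrap=6 in all 6 units regardless of Speed. Recomputing Output per unit gives -1, 13, 13, -1, 13, -1; average 6.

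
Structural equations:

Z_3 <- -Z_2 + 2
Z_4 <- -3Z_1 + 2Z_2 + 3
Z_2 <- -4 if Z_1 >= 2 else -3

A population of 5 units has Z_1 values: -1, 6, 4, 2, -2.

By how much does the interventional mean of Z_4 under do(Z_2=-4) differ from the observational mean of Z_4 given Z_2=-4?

do(Z_2=-4) breaks Z_2's dependence on Z_1. With Z_2=-4 fixed, Z_4 across the units is -2, -23, -17, -11, 1, mean -10.4.
Conditioning on Z_2=-4 selects the 3 unit(s) with Z_1 ∈ {6, 4, 2}. Their Z_4 values: -23, -17, -11. Mean = -17.
Difference = -10.4 − (-17) = 6.6.

6.6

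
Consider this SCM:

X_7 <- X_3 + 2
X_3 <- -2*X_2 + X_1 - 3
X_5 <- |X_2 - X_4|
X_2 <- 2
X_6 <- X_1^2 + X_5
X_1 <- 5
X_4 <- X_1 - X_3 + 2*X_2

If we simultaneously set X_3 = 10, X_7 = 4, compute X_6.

Under do(X_3 = 10, X_7 = 4), each intervened variable's structural equation is replaced by its fixed value.
X_4 = X_1 - X_3 + 2*X_2  [with X_1=5, X_3=10, X_2=2]  = -1
X_5 = |X_2 - X_4|  [with X_2=2, X_4=-1]  = 3
X_6 = X_1^2 + X_5  [with X_1=5, X_5=3]  = 28

28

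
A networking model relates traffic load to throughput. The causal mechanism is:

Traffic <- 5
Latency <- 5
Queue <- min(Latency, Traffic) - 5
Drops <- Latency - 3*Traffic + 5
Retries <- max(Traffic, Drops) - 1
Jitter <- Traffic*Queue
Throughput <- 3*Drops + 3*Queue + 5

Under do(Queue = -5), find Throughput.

The intervention breaks the incoming arrows to Queue: Queue <- min(Latency, Traffic) - 5 no longer applies, and Queue = -5.
Drops = Latency - 3*Traffic + 5  [with Latency=5, Traffic=5]  = -5
Throughput = 3*Drops + 3*Queue + 5  [with Drops=-5, Queue=-5]  = -25

-25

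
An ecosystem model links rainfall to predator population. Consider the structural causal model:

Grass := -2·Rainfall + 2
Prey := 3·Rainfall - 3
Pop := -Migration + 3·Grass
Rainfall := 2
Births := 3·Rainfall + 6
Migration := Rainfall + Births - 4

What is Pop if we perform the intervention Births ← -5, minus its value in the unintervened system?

17

Under do(Births=-5), the mechanism Births := 3·Rainfall + 6 is discarded; Births is fixed at -5.
Grass = -2·Rainfall + 2  [with Rainfall=2]  = -2
Migration = Rainfall + Births - 4  [with Rainfall=2, Births=-5]  = -7
Pop = -Migration + 3·Grass  [with Migration=-7, Grass=-2]  = 1
Without intervention: Grass = -2·Rainfall + 2  [with Rainfall=2]  = -2; Births = 3·Rainfall + 6  [with Rainfall=2]  = 12; Migration = Rainfall + Births - 4  [with Rainfall=2, Births=12]  = 10; Pop = -Migration + 3·Grass  [with Migration=10, Grass=-2]  = -16.
Change = 1 − (-16) = 17.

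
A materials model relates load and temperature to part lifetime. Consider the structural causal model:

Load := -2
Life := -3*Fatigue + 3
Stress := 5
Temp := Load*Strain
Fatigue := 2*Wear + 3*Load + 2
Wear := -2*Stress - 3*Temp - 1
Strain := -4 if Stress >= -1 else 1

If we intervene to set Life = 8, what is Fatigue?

-74

Intervening sets Life = 8 and removes its equation (Life := -3*Fatigue + 3).
Since Fatigue is not a descendant of the intervened variable, it is unaffected.
Strain = -4 if Stress >= -1 else 1  [with Stress=5]  = -4
Temp = Load*Strain  [with Load=-2, Strain=-4]  = 8
Wear = -2*Stress - 3*Temp - 1  [with Stress=5, Temp=8]  = -35
Fatigue = 2*Wear + 3*Load + 2  [with Wear=-35, Load=-2]  = -74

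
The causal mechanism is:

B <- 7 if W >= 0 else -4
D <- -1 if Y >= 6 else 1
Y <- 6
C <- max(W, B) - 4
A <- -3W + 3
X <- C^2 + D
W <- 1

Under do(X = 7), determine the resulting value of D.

do(X=7) replaces the equation X <- C^2 + D with the constant X = 7.
D is not downstream of the intervention, so its value is determined by the original equations.
D = -1 if Y >= 6 else 1  [with Y=6]  = -1

-1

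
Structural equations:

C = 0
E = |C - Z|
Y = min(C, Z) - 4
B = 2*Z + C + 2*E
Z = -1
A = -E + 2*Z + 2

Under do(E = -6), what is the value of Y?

-5

The intervention breaks the incoming arrows to E: E = |C - Z| no longer applies, and E = -6.
No directed path runs from E to Y, so Y keeps its natural value.
Y = min(C, Z) - 4  [with C=0, Z=-1]  = -5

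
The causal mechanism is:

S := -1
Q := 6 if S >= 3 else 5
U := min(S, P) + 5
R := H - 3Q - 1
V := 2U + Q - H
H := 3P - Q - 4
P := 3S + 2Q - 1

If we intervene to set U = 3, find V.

The intervention breaks the incoming arrows to U: U := min(S, P) + 5 no longer applies, and U = 3.
Q = 6 if S >= 3 else 5  [with S=-1]  = 5
P = 3S + 2Q - 1  [with S=-1, Q=5]  = 6
H = 3P - Q - 4  [with P=6, Q=5]  = 9
V = 2U + Q - H  [with U=3, Q=5, H=9]  = 2

2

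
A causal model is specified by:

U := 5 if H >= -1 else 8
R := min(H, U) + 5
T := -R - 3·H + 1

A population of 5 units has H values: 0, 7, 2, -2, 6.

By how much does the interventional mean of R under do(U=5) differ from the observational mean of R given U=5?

do(U=5) breaks U's dependence on H. With U=5 fixed, R across the units is 5, 10, 7, 3, 10, mean 7.
Observing U=5 restricts to units where U's equation naturally yields 5: H ∈ {0, 7, 2, 6}. In that subpopulation R = 5, 10, 7, 10, mean 8.
Difference = 7 − 8 = -1.

-1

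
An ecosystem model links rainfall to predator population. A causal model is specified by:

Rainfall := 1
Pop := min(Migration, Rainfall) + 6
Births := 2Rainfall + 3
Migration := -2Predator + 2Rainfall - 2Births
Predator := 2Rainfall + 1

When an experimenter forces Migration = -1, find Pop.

Intervening sets Migration = -1 and removes its equation (Migration := -2Predator + 2Rainfall - 2Births).
Pop = min(Migration, Rainfall) + 6  [with Migration=-1, Rainfall=1]  = 5

5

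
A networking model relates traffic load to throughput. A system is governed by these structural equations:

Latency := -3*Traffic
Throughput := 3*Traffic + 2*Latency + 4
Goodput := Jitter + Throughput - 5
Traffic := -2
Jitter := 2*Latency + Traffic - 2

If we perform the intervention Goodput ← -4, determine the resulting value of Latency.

6

Under do(Goodput=-4), the mechanism Goodput := Jitter + Throughput - 5 is discarded; Goodput is fixed at -4.
No directed path runs from Goodput to Latency, so Latency keeps its natural value.
Latency = -3*Traffic  [with Traffic=-2]  = 6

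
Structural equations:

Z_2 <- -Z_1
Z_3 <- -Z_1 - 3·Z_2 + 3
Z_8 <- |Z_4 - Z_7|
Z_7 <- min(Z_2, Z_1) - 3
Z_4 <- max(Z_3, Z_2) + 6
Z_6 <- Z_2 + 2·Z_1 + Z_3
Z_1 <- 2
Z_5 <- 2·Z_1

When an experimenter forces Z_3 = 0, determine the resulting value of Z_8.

The intervention breaks the incoming arrows to Z_3: Z_3 <- -Z_1 - 3·Z_2 + 3 no longer applies, and Z_3 = 0.
Z_2 = -Z_1  [with Z_1=2]  = -2
Z_4 = max(Z_3, Z_2) + 6  [with Z_3=0, Z_2=-2]  = 6
Z_7 = min(Z_2, Z_1) - 3  [with Z_2=-2, Z_1=2]  = -5
Z_8 = |Z_4 - Z_7|  [with Z_4=6, Z_7=-5]  = 11

11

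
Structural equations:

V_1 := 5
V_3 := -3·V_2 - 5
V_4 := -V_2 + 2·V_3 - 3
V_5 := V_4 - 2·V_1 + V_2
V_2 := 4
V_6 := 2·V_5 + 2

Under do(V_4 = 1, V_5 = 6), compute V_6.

The joint intervention fixes V_4 = 1, V_5 = 6, removing each variable's own equation.
V_6 = 2·V_5 + 2  [with V_5=6]  = 14

14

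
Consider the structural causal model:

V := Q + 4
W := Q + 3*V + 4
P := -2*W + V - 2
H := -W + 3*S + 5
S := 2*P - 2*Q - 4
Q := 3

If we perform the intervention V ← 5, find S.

do(V=5) replaces the equation V := Q + 4 with the constant V = 5.
W = Q + 3*V + 4  [with Q=3, V=5]  = 22
P = -2*W + V - 2  [with W=22, V=5]  = -41
S = 2*P - 2*Q - 4  [with P=-41, Q=3]  = -92

-92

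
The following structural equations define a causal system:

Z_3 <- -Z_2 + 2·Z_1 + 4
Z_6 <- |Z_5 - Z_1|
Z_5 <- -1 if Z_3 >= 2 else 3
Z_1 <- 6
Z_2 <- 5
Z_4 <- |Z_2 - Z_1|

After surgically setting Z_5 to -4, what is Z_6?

10

The intervention breaks the incoming arrows to Z_5: Z_5 <- -1 if Z_3 >= 2 else 3 no longer applies, and Z_5 = -4.
Z_6 = |Z_5 - Z_1|  [with Z_5=-4, Z_1=6]  = 10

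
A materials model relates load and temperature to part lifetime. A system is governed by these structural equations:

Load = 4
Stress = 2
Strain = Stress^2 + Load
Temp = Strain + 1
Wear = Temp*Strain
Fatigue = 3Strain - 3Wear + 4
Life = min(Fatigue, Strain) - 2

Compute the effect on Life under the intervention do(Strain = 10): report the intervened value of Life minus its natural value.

-108

The intervention breaks the incoming arrows to Strain: Strain = Stress^2 + Load no longer applies, and Strain = 10.
Temp = Strain + 1  [with Strain=10]  = 11
Wear = Temp*Strain  [with Temp=11, Strain=10]  = 110
Fatigue = 3Strain - 3Wear + 4  [with Strain=10, Wear=110]  = -296
Life = min(Fatigue, Strain) - 2  [with Fatigue=-296, Strain=10]  = -298
Without intervention: Strain = Stress^2 + Load  [with Stress=2, Load=4]  = 8; Temp = Strain + 1  [with Strain=8]  = 9; Wear = Temp*Strain  [with Temp=9, Strain=8]  = 72; Fatigue = 3Strain - 3Wear + 4  [with Strain=8, Wear=72]  = -188; Life = min(Fatigue, Strain) - 2  [with Fatigue=-188, Strain=8]  = -190.
Change = -298 − (-190) = -108.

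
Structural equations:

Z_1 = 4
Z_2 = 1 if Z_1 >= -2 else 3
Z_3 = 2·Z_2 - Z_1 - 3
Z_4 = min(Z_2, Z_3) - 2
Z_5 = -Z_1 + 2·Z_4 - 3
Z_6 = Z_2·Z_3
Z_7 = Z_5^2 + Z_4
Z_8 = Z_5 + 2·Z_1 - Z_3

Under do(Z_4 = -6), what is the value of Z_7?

The intervention breaks the incoming arrows to Z_4: Z_4 = min(Z_2, Z_3) - 2 no longer applies, and Z_4 = -6.
Z_5 = -Z_1 + 2·Z_4 - 3  [with Z_1=4, Z_4=-6]  = -19
Z_7 = Z_5^2 + Z_4  [with Z_5=-19, Z_4=-6]  = 355

355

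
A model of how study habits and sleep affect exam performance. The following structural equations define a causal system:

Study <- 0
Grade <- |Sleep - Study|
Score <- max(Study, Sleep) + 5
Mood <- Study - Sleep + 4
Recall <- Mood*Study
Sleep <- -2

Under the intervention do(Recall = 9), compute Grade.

2

The intervention breaks the incoming arrows to Recall: Recall <- Mood*Study no longer applies, and Recall = 9.
Since Grade is not a descendant of the intervened variable, it is unaffected.
Grade = |Sleep - Study|  [with Sleep=-2, Study=0]  = 2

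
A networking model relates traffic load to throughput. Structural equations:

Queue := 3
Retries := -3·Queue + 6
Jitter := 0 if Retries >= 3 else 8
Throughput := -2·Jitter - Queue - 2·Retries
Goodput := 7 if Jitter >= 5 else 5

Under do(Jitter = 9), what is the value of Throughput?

-15

The intervention breaks the incoming arrows to Jitter: Jitter := 0 if Retries >= 3 else 8 no longer applies, and Jitter = 9.
Retries = -3·Queue + 6  [with Queue=3]  = -3
Throughput = -2·Jitter - Queue - 2·Retries  [with Jitter=9, Queue=3, Retries=-3]  = -15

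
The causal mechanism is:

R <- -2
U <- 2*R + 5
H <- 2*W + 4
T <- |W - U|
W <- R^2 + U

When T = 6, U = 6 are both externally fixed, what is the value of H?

The joint intervention fixes T = 6, U = 6, removing each variable's own equation.
W = R^2 + U  [with R=-2, U=6]  = 10
H = 2*W + 4  [with W=10]  = 24

24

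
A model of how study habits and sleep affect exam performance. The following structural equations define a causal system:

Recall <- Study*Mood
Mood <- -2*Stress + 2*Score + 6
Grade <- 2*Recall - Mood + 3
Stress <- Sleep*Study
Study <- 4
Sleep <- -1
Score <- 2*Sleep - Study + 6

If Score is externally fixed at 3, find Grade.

The intervention breaks the incoming arrows to Score: Score <- 2*Sleep - Study + 6 no longer applies, and Score = 3.
Stress = Sleep*Study  [with Sleep=-1, Study=4]  = -4
Mood = -2*Stress + 2*Score + 6  [with Stress=-4, Score=3]  = 20
Recall = Study*Mood  [with Study=4, Mood=20]  = 80
Grade = 2*Recall - Mood + 3  [with Recall=80, Mood=20]  = 143

143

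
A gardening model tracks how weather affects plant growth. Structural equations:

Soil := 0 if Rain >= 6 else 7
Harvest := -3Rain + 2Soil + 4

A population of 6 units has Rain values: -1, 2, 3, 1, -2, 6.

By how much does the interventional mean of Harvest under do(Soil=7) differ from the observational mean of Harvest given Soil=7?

-2.7

Under do(Soil=7), Soil's equation is replaced by Soil=7 for every unit. Per-unit Harvest: 21, 12, 9, 15, 24, 0. Mean = 13.5.
Observing Soil=7 restricts to units where Soil's equation naturally yields 7: Rain ∈ {-1, 2, 3, 1, -2}. In that subpopulation Harvest = 21, 12, 9, 15, 24, mean 16.2.
Difference = 13.5 − 16.2 = -2.7.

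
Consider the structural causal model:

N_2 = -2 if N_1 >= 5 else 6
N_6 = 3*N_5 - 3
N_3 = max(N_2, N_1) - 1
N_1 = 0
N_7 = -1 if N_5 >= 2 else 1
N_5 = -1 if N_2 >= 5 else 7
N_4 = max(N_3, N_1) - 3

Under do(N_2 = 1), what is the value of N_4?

Under do(N_2=1), the mechanism N_2 = -2 if N_1 >= 5 else 6 is discarded; N_2 is fixed at 1.
N_3 = max(N_2, N_1) - 1  [with N_2=1, N_1=0]  = 0
N_4 = max(N_3, N_1) - 3  [with N_3=0, N_1=0]  = -3

-3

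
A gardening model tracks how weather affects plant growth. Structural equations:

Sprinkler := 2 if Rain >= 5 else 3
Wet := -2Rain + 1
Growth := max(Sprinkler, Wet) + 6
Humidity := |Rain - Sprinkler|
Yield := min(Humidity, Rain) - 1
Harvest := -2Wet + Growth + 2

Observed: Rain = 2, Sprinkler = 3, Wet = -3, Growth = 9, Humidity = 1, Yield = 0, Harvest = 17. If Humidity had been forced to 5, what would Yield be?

The intervention breaks the incoming arrows to Humidity: Humidity := |Rain - Sprinkler| no longer applies, and Humidity = 5.
Yield = min(Humidity, Rain) - 1  [with Humidity=5, Rain=2]  = 1

1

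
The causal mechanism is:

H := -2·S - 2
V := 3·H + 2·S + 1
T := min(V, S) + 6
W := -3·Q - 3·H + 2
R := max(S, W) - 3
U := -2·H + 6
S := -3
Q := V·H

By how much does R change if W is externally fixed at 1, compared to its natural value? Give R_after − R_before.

Intervening sets W = 1 and removes its equation (W := -3·Q - 3·H + 2).
R = max(S, W) - 3  [with S=-3, W=1]  = -2
Without intervention: H = -2·S - 2  [with S=-3]  = 4; V = 3·H + 2·S + 1  [with H=4, S=-3]  = 7; Q = V·H  [with V=7, H=4]  = 28; W = -3·Q - 3·H + 2  [with Q=28, H=4]  = -94; R = max(S, W) - 3  [with S=-3, W=-94]  = -6.
Change = -2 − (-6) = 4.

4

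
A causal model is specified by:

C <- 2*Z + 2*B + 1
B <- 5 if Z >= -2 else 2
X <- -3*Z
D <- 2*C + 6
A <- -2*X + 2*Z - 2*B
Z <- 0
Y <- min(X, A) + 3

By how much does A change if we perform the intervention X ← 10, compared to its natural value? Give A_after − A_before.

-20

Under do(X=10), the mechanism X <- -3*Z is discarded; X is fixed at 10.
B = 5 if Z >= -2 else 2  [with Z=0]  = 5
A = -2*X + 2*Z - 2*B  [with X=10, Z=0, B=5]  = -30
Without intervention: X = -3*Z  [with Z=0]  = 0; B = 5 if Z >= -2 else 2  [with Z=0]  = 5; A = -2*X + 2*Z - 2*B  [with X=0, Z=0, B=5]  = -10.
Change = -30 − (-10) = -20.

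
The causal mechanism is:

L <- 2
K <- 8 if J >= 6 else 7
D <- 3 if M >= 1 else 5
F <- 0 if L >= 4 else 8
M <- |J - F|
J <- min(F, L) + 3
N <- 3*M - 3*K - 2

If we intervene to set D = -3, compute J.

5

do(D=-3) replaces the equation D <- 3 if M >= 1 else 5 with the constant D = -3.
J is not downstream of the intervention, so its value is determined by the original equations.
F = 0 if L >= 4 else 8  [with L=2]  = 8
J = min(F, L) + 3  [with F=8, L=2]  = 5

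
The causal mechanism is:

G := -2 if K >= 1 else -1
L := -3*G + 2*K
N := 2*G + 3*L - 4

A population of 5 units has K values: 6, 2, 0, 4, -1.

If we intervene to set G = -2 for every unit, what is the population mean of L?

10.4

Under do(G=-2), G's equation is replaced by G=-2 for every unit. Per-unit L: 18, 10, 6, 14, 4. Mean = 10.4.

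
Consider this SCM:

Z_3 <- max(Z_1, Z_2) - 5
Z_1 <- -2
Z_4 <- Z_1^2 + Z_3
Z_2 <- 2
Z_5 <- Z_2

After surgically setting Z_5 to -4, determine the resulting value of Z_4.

The intervention breaks the incoming arrows to Z_5: Z_5 <- Z_2 no longer applies, and Z_5 = -4.
Since Z_4 is not a descendant of the intervened variable, it is unaffected.
Z_3 = max(Z_1, Z_2) - 5  [with Z_1=-2, Z_2=2]  = -3
Z_4 = Z_1^2 + Z_3  [with Z_1=-2, Z_3=-3]  = 1

1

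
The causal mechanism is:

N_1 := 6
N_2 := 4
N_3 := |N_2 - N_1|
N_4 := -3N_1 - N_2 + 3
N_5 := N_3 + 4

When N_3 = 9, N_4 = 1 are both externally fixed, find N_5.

Setting N_3 = 9, N_4 = 1 by intervention discards those variables' equations.
N_5 = N_3 + 4  [with N_3=9]  = 13

13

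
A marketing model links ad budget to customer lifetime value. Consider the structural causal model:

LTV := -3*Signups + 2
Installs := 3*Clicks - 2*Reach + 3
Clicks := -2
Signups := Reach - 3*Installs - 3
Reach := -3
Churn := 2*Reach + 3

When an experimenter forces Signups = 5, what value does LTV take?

-13

Under do(Signups=5), the mechanism Signups := Reach - 3*Installs - 3 is discarded; Signups is fixed at 5.
LTV = -3*Signups + 2  [with Signups=5]  = -13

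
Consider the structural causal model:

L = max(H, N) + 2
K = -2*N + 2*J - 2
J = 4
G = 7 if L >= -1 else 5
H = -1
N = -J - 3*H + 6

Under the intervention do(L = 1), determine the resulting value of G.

Intervening sets L = 1 and removes its equation (L = max(H, N) + 2).
G = 7 if L >= -1 else 5  [with L=1]  = 7

7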